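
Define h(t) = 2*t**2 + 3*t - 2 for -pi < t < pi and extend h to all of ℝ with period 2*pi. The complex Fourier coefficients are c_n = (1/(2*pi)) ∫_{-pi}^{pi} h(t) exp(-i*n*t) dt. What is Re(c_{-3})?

-4/9

Since h is real-valued, Re(c_{-3}) = (1/(2*pi)) ∫_{-pi}^{pi} h(t) cos(-3*t) dt = a_{3}/2.
Integrating by parts twice (tabular method), an antiderivative of (2*t**2 + 3*t - 2) cos(-3*t) is 2*t**2*sin(3*t)/3 + t*sin(3*t) + 4*t*cos(3*t)/9 - 22*sin(3*t)/27 + cos(3*t)/3; evaluating from -pi to pi: ∫_{-pi}^{pi} (2*t**2 + 3*t - 2) cos(-3*t) dt = (-4*pi/9 - 1/3) - (-1/3 + 4*pi/9) = -8*pi/9.
Hence Re(c_{-3}) = (1/(2*pi))·(-8*pi/9) = -4/9.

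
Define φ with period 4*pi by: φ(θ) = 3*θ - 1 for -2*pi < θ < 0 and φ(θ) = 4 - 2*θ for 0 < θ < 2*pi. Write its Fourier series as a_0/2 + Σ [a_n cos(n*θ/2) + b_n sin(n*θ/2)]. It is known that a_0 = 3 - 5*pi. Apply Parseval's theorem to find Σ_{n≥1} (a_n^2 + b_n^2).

Parseval: a_0^2/2 + Σ_{n≥1} (a_n^2+b_n^2) = (1/(2*pi)) ∫_{-2*pi}^{2*pi} φ(θ)^2 dθ = -10*pi + 17 + 52*pi**2/3.
Subtract a_0^2/2 = (3 - 5*pi)**2/2: Σ (a_n^2+b_n^2) = 25/2 + 5*pi + 29*pi**2/6.

25/2 + 5*pi + 29*pi**2/6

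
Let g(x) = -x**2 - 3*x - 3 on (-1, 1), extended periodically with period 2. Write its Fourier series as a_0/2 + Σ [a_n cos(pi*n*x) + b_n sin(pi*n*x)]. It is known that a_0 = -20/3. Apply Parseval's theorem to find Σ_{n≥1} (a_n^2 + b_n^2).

278/45

Parseval: a_0^2/2 + Σ_{n≥1} (a_n^2+b_n^2) = ∫_{-1}^{1} g(x)^2 dx = 142/5.
Subtract a_0^2/2 = 200/9: Σ (a_n^2+b_n^2) = 278/45.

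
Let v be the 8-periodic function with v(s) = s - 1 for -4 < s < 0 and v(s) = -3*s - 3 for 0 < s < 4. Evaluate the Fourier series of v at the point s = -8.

s = -8 differs from s = 0 by -1 full period(s), and the series is 8-periodic.
At s = 0 the one-sided limits are v(0^-) = -1 and v(0^+) = -3.
By Dirichlet's theorem the series converges to their average, [(-1) + (-3)]/2 = -2.

-2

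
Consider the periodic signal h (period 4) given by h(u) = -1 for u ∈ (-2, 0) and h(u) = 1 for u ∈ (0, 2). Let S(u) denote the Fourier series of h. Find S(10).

0

u = 10 differs from u = 2 by 2 full period(s), and the series is 4-periodic.
At u = 2 the one-sided limits are h(2^-) = 1 and h(2^+) = -1.
By Dirichlet's theorem the series converges to their average, [(1) + (-1)]/2 = 0.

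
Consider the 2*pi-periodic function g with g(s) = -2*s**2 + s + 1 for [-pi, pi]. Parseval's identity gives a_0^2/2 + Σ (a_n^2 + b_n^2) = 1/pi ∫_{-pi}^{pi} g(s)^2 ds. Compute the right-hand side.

1/pi ∫_{-pi}^{pi} g(s)^2 ds = 1/pi · (2*pi*(-pi**2 + 1 + 4*pi**4/5)) = -2*pi**2 + 2 + 8*pi**4/5.

-2*pi**2 + 2 + 8*pi**4/5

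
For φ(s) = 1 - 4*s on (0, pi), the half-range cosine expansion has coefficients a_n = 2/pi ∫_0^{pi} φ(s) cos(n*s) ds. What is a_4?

0

a_4 = 2/pi ∫_0^{pi} (1 - 4*s) cos(4*s) ds.
Integrating by parts (boundary term plus one more integral), an antiderivative of (1 - 4*s) cos(4*s) is -s*sin(4*s) + sin(4*s)/4 - cos(4*s)/4; evaluating from 0 to pi: ∫_{0}^{pi} (1 - 4*s) cos(4*s) ds = (-1/4) - (-1/4) = 0.
Hence a_4 = (2/pi)·(0) = 0.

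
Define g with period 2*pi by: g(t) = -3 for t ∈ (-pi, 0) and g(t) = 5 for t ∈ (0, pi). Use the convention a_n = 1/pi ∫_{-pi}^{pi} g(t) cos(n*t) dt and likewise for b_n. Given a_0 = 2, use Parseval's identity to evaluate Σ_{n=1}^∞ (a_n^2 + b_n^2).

Parseval: a_0^2/2 + Σ_{n≥1} (a_n^2+b_n^2) = 1/pi ∫_{-pi}^{pi} g(t)^2 dt = 34.
Subtract a_0^2/2 = 2: Σ (a_n^2+b_n^2) = 32.

32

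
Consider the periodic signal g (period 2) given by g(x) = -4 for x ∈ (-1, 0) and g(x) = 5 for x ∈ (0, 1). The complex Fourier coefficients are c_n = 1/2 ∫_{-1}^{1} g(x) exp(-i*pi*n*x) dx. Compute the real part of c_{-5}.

0

Since g is real-valued, Re(c_{-5}) = 1/2 ∫_{-1}^{1} g(x) cos(-5*pi*x) dx = a_{5}/2.
Split the integral at the breakpoints.
Directly, an antiderivative of (-4) cos(-5*pi*x) is -4*sin(5*pi*x)/(5*pi); evaluating from -1 to 0: ∫_{-1}^{0} (-4) cos(-5*pi*x) dx = (0) - (0) = 0.
Directly, an antiderivative of (5) cos(-5*pi*x) is sin(5*pi*x)/pi; evaluating from 0 to 1: ∫_{0}^{1} (5) cos(-5*pi*x) dx = (0) - (0) = 0.
So ∫_{-1}^{1} g(x) cos(-5*pi*x) dx = 0.
Hence Re(c_{-5}) = (1/2)·(0) = 0.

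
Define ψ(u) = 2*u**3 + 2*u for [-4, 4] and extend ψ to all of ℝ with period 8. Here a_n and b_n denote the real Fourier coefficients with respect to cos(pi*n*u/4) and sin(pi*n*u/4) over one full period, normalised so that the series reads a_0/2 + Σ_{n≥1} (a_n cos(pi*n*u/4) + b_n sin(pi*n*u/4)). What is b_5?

b_5 = 1/4 ∫_{-4}^{4} ψ(u) sin(5*pi*u/4) du.
ψ is odd and sin(5*pi*u/4) is odd, so the integrand is even and b_5 = 1/2 ∫_0^{4} ψ(u) sin(5*pi*u/4) du.
Integrating by parts three times (tabular method), an antiderivative of (2*u**3 + 2*u) sin(5*pi*u/4) is -8*u**3*cos(5*pi*u/4)/(5*pi) + 96*u**2*sin(5*pi*u/4)/(25*pi**2) - 8*u*cos(5*pi*u/4)/(5*pi) + 768*u*cos(5*pi*u/4)/(125*pi**3) - 3072*sin(5*pi*u/4)/(625*pi**4) + 32*sin(5*pi*u/4)/(25*pi**2); evaluating from 0 to 4: ∫_{0}^{4} (2*u**3 + 2*u) sin(5*pi*u/4) du = (32*(-96 + 425*pi**2)/(125*pi**3)) - (0) = 32*(-96 + 425*pi**2)/(125*pi**3).
Hence b_5 = (1/2)·(32*(-96 + 425*pi**2)/(125*pi**3)) = 16*(-96 + 425*pi**2)/(125*pi**3).

16*(-96 + 425*pi**2)/(125*pi**3)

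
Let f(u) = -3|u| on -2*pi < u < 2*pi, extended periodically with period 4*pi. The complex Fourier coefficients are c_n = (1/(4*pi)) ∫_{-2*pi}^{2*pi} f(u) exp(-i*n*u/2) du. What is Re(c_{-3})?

4/(3*pi)

Since f is real-valued, Re(c_{-3}) = (1/(4*pi)) ∫_{-2*pi}^{2*pi} f(u) cos(-3*u/2) du = a_{3}/2.
f is even and cos(-3*u/2) is even, so the integrand is even: ∫_{-2*pi}^{2*pi} f(u) cos(-3*u/2) du = 2∫_0^{2*pi} f(u) cos(-3*u/2) du.
Integrating by parts (boundary term plus one more integral), an antiderivative of (-3*u) cos(-3*u/2) is -2*u*sin(3*u/2) - 4*cos(3*u/2)/3; evaluating from 0 to 2*pi: ∫_{0}^{2*pi} (-3*u) cos(-3*u/2) du = (4/3) - (-4/3) = 8/3.
So ∫_{-2*pi}^{2*pi} f(u) cos(-3*u/2) du = 16/3.
Hence Re(c_{-3}) = (1/(4*pi))·(16/3) = 4/(3*pi).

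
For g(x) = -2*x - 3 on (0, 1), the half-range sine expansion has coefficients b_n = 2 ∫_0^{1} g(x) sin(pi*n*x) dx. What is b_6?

2/(3*pi)

b_6 = 2 ∫_0^{1} (-2*x - 3) sin(6*pi*x) dx.
Integrating by parts (boundary term plus one more integral), an antiderivative of (-2*x - 3) sin(6*pi*x) is x*cos(6*pi*x)/(3*pi) - sin(6*pi*x)/(18*pi**2) + cos(6*pi*x)/(2*pi); evaluating from 0 to 1: ∫_{0}^{1} (-2*x - 3) sin(6*pi*x) dx = (5/(6*pi)) - (1/(2*pi)) = 1/(3*pi).
Hence b_6 = 2·(1/(3*pi)) = 2/(3*pi).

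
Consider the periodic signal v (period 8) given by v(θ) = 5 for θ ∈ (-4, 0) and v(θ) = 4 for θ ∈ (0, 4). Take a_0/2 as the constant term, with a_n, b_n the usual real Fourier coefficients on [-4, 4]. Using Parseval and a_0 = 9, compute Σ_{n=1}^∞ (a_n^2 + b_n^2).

Parseval: a_0^2/2 + Σ_{n≥1} (a_n^2+b_n^2) = 1/4 ∫_{-4}^{4} v(θ)^2 dθ = 41.
Subtract a_0^2/2 = 81/2: Σ (a_n^2+b_n^2) = 1/2.

1/2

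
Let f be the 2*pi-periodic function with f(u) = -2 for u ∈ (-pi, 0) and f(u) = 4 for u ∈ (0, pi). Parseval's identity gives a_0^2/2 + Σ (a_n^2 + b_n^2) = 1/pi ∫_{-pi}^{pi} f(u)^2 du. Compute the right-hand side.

20

1/pi ∫_{-pi}^{pi} f(u)^2 du = 1/pi · (20*pi) = 20.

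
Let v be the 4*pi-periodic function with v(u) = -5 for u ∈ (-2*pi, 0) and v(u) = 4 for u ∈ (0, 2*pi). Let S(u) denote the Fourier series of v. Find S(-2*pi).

At u = -2*pi the one-sided limits are v(-2*pi^-) = 4 and v(-2*pi^+) = -5.
By Dirichlet's theorem the series converges to their average, [(4) + (-5)]/2 = -1/2.

-1/2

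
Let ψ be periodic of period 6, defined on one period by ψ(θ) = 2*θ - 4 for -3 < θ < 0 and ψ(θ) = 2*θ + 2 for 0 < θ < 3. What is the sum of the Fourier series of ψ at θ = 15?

-1

θ = 15 differs from θ = 3 by 2 full period(s), and the series is 6-periodic.
At θ = 3 the one-sided limits are ψ(3^-) = 8 and ψ(3^+) = -10.
By Dirichlet's theorem the series converges to their average, [(8) + (-10)]/2 = -1.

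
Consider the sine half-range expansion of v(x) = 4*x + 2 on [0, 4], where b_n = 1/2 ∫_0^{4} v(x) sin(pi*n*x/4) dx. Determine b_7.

b_7 = 1/2 ∫_0^{4} (4*x + 2) sin(7*pi*x/4) dx.
Integrating by parts (boundary term plus one more integral), an antiderivative of (4*x + 2) sin(7*pi*x/4) is -16*x*cos(7*pi*x/4)/(7*pi) + 64*sin(7*pi*x/4)/(49*pi**2) - 8*cos(7*pi*x/4)/(7*pi); evaluating from 0 to 4: ∫_{0}^{4} (4*x + 2) sin(7*pi*x/4) dx = (72/(7*pi)) - (-8/(7*pi)) = 80/(7*pi).
Hence b_7 = (1/2)·(80/(7*pi)) = 40/(7*pi).

40/(7*pi)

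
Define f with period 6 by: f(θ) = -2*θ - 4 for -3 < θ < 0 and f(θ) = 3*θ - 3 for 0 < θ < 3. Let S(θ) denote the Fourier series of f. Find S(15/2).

3/2

θ = 15/2 differs from θ = 3/2 by 1 full period(s), and the series is 6-periodic.
f is continuous at θ = 3/2 with value 3/2, so the series converges to 3/2 there.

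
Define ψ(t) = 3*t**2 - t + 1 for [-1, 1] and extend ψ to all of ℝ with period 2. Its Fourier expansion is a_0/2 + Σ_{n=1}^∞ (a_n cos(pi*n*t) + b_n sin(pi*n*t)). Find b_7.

-2/(7*pi)

b_7 = ∫_{-1}^{1} ψ(t) sin(7*pi*t) dt.
Integrating by parts twice (tabular method), an antiderivative of (3*t**2 - t + 1) sin(7*pi*t) is -3*t**2*cos(7*pi*t)/(7*pi) + 6*t*sin(7*pi*t)/(49*pi**2) + t*cos(7*pi*t)/(7*pi) - sin(7*pi*t)/(49*pi**2) - cos(7*pi*t)/(7*pi) + 6*cos(7*pi*t)/(343*pi**3); evaluating from -1 to 1: ∫_{-1}^{1} (3*t**2 - t + 1) sin(7*pi*t) dt = (3*(-2 + 49*pi**2)/(343*pi**3)) - ((-6 + 245*pi**2)/(343*pi**3)) = -2/(7*pi).
Hence b_7 = -2/(7*pi).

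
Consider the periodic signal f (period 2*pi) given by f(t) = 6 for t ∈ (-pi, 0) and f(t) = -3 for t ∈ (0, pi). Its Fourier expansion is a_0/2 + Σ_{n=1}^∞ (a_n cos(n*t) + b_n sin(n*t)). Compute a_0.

3

a_0 = 1/pi ∫_{-pi}^{pi} f(t) dt = 1/pi · (3*pi) = 3.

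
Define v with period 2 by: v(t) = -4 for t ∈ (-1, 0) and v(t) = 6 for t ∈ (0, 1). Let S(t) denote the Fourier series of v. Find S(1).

1

t = 1 differs from t = -1 by 1 full period(s), and the series is 2-periodic.
At t = -1 the one-sided limits are v(-1^-) = 6 and v(-1^+) = -4.
By Dirichlet's theorem the series converges to their average, [(6) + (-4)]/2 = 1.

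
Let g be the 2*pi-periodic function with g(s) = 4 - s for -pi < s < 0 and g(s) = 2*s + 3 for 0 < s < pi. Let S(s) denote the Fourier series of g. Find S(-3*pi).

s = -3*pi differs from s = pi by -2 full period(s), and the series is 2*pi-periodic.
At s = pi the one-sided limits are g(pi^-) = 3 + 2*pi and g(pi^+) = pi + 4.
By Dirichlet's theorem the series converges to their average, [(3 + 2*pi) + (pi + 4)]/2 = 7/2 + 3*pi/2.

7/2 + 3*pi/2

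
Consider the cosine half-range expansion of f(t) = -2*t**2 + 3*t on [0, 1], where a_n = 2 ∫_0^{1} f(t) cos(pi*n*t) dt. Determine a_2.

a_2 = 2 ∫_0^{1} (-2*t**2 + 3*t) cos(2*pi*t) dt.
Integrating by parts twice (tabular method), an antiderivative of (-2*t**2 + 3*t) cos(2*pi*t) is -t**2*sin(2*pi*t)/pi + 3*t*sin(2*pi*t)/(2*pi) - t*cos(2*pi*t)/pi**2 + sin(2*pi*t)/(2*pi**3) + 3*cos(2*pi*t)/(4*pi**2); evaluating from 0 to 1: ∫_{0}^{1} (-2*t**2 + 3*t) cos(2*pi*t) dt = (-1/(4*pi**2)) - (3/(4*pi**2)) = -1/pi**2.
Hence a_2 = 2·(-1/pi**2) = -2/pi**2.

-2/pi**2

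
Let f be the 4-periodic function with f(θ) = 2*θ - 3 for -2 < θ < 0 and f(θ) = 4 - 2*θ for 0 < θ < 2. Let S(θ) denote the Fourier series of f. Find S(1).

2

f is continuous at θ = 1 with value 2, so the series converges to 2 there.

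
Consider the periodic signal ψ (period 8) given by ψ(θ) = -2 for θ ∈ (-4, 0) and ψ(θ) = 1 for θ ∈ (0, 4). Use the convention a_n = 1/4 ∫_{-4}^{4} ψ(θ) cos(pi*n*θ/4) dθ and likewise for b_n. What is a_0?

a_0 = 1/4 ∫_{-4}^{4} ψ(θ) dθ = 1/4 · (-4) = -1.

-1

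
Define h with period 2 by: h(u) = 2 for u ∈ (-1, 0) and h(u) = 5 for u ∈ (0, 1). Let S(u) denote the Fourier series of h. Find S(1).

7/2

u = 1 differs from u = -1 by 1 full period(s), and the series is 2-periodic.
At u = -1 the one-sided limits are h(-1^-) = 5 and h(-1^+) = 2.
By Dirichlet's theorem the series converges to their average, [(5) + (2)]/2 = 7/2.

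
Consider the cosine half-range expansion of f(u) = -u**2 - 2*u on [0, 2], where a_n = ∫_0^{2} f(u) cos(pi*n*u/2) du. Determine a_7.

a_7 = ∫_0^{2} (-u**2 - 2*u) cos(7*pi*u/2) du.
Integrating by parts twice (tabular method), an antiderivative of (-u**2 - 2*u) cos(7*pi*u/2) is -2*u**2*sin(7*pi*u/2)/(7*pi) - 4*u*sin(7*pi*u/2)/(7*pi) - 8*u*cos(7*pi*u/2)/(49*pi**2) + 16*sin(7*pi*u/2)/(343*pi**3) - 8*cos(7*pi*u/2)/(49*pi**2); evaluating from 0 to 2: ∫_{0}^{2} (-u**2 - 2*u) cos(7*pi*u/2) du = (24/(49*pi**2)) - (-8/(49*pi**2)) = 32/(49*pi**2).
Hence a_7 = 32/(49*pi**2).

32/(49*pi**2)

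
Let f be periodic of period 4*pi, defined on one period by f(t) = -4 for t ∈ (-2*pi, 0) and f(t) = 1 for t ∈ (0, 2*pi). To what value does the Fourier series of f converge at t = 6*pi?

t = 6*pi differs from t = 2*pi by 1 full period(s), and the series is 4*pi-periodic.
At t = 2*pi the one-sided limits are f(2*pi^-) = 1 and f(2*pi^+) = -4.
By Dirichlet's theorem the series converges to their average, [(1) + (-4)]/2 = -3/2.

-3/2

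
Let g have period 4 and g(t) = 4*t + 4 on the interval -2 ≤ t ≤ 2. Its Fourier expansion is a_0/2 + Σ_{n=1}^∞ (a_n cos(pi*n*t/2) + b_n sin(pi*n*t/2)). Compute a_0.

a_0 = 1/2 ∫_{-2}^{2} g(t) dt = 1/2 · (16) = 8.

8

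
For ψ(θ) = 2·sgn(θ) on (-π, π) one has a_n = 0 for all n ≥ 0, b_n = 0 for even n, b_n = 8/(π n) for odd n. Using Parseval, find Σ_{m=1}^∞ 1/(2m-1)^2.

pi**2/8

Parseval: Σ b_n^2 = (1/π) ∫_{-π}^{π} ψ(θ)^2 dθ = 8.
Only odd n contribute, with b_n^2 = 64/(π^2 n^2), so Σ_{m≥1} 1/(2m-1)^2 = π^2·(8)/64 = pi**2/8.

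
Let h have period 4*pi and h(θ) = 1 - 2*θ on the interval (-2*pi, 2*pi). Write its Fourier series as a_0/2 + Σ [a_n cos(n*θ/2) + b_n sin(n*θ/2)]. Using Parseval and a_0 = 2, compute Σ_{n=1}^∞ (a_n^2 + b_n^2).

32*pi**2/3

Parseval: a_0^2/2 + Σ_{n≥1} (a_n^2+b_n^2) = (1/(2*pi)) ∫_{-2*pi}^{2*pi} h(θ)^2 dθ = 2 + 32*pi**2/3.
Subtract a_0^2/2 = 2: Σ (a_n^2+b_n^2) = 32*pi**2/3.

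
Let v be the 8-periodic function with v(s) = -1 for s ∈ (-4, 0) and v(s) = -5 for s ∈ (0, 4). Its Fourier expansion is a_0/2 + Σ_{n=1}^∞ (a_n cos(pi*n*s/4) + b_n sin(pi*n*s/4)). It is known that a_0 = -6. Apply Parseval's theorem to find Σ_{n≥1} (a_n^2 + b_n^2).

8

Parseval: a_0^2/2 + Σ_{n≥1} (a_n^2+b_n^2) = 1/4 ∫_{-4}^{4} v(s)^2 ds = 26.
Subtract a_0^2/2 = 18: Σ (a_n^2+b_n^2) = 8.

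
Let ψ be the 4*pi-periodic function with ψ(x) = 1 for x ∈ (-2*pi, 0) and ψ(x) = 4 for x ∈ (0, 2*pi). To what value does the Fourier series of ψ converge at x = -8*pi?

5/2

x = -8*pi differs from x = 0 by -2 full period(s), and the series is 4*pi-periodic.
At x = 0 the one-sided limits are ψ(0^-) = 1 and ψ(0^+) = 4.
By Dirichlet's theorem the series converges to their average, [(1) + (4)]/2 = 5/2.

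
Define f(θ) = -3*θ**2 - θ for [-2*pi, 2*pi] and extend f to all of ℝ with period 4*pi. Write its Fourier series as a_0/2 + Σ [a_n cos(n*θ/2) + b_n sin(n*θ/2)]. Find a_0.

-8*pi**2

a_0 = (1/(2*pi)) ∫_{-2*pi}^{2*pi} f(θ) dθ = (1/(2*pi)) · (-16*pi**3) = -8*pi**2.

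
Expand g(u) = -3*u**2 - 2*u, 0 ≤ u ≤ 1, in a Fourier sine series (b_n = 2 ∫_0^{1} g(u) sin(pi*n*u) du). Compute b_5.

b_5 = 2 ∫_0^{1} (-3*u**2 - 2*u) sin(5*pi*u) du.
Integrating by parts twice (tabular method), an antiderivative of (-3*u**2 - 2*u) sin(5*pi*u) is 3*u**2*cos(5*pi*u)/(5*pi) - 6*u*sin(5*pi*u)/(25*pi**2) + 2*u*cos(5*pi*u)/(5*pi) - 2*sin(5*pi*u)/(25*pi**2) - 6*cos(5*pi*u)/(125*pi**3); evaluating from 0 to 1: ∫_{0}^{1} (-3*u**2 - 2*u) sin(5*pi*u) du = ((6/125 - pi**2)/pi**3) - (-6/(125*pi**3)) = (12/125 - pi**2)/pi**3.
Hence b_5 = 2·((12/125 - pi**2)/pi**3) = -2/pi + 24/(125*pi**3).

-2/pi + 24/(125*pi**3)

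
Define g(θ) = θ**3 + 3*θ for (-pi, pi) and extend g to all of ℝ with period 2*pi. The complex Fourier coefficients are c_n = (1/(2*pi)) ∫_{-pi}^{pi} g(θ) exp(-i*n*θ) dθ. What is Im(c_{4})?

21/32 + pi**2/4

Since g is real-valued, Im(c_{4}) = -(1/(2*pi)) ∫_{-pi}^{pi} g(θ) sin(4*θ) dθ = -b_{4}/2.
g is odd and sin(4*θ) is odd, so the integrand is even: ∫_{-pi}^{pi} g(θ) sin(4*θ) dθ = 2∫_0^{pi} g(θ) sin(4*θ) dθ.
Integrating by parts three times (tabular method), an antiderivative of (θ**3 + 3*θ) sin(4*θ) is -θ**3*cos(4*θ)/4 + 3*θ**2*sin(4*θ)/16 - 21*θ*cos(4*θ)/32 + 21*sin(4*θ)/128; evaluating from 0 to pi: ∫_{0}^{pi} (θ**3 + 3*θ) sin(4*θ) dθ = (-pi*(21 + 8*pi**2)/32) - (0) = -pi*(21 + 8*pi**2)/32.
So ∫_{-pi}^{pi} g(θ) sin(4*θ) dθ = -pi*(21 + 8*pi**2)/16.
Hence Im(c_{4}) = (-1/(2*pi))·(-pi*(21 + 8*pi**2)/16) = 21/32 + pi**2/4.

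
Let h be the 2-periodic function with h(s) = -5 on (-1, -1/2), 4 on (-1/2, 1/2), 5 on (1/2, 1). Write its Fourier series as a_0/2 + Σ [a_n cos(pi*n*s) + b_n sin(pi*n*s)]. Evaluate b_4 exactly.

0

b_4 = ∫_{-1}^{1} h(s) sin(4*pi*s) ds.
Split the integral at the breakpoints.
Directly, an antiderivative of (-5) sin(4*pi*s) is 5*cos(4*pi*s)/(4*pi); evaluating from -1 to -1/2: ∫_{-1}^{-1/2} (-5) sin(4*pi*s) ds = (5/(4*pi)) - (5/(4*pi)) = 0.
Directly, an antiderivative of (4) sin(4*pi*s) is -cos(4*pi*s)/pi; evaluating from -1/2 to 1/2: ∫_{-1/2}^{1/2} (4) sin(4*pi*s) ds = (-1/pi) - (-1/pi) = 0.
Directly, an antiderivative of (5) sin(4*pi*s) is -5*cos(4*pi*s)/(4*pi); evaluating from 1/2 to 1: ∫_{1/2}^{1} (5) sin(4*pi*s) ds = (-5/(4*pi)) - (-5/(4*pi)) = 0.
Summing the pieces gives b_4 = 0.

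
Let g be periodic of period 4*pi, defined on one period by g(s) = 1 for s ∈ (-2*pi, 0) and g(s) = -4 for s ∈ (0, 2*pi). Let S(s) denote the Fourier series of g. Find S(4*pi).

-3/2

s = 4*pi differs from s = 0 by 1 full period(s), and the series is 4*pi-periodic.
At s = 0 the one-sided limits are g(0^-) = 1 and g(0^+) = -4.
By Dirichlet's theorem the series converges to their average, [(1) + (-4)]/2 = -3/2.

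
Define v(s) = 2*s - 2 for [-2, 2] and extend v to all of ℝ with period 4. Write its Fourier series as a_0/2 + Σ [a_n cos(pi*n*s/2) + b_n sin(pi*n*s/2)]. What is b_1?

b_1 = 1/2 ∫_{-2}^{2} v(s) sin(pi*s/2) ds.
Integrating by parts (boundary term plus one more integral), an antiderivative of (2*s - 2) sin(pi*s/2) is -4*s*cos(pi*s/2)/pi + 8*sin(pi*s/2)/pi**2 + 4*cos(pi*s/2)/pi; evaluating from -2 to 2: ∫_{-2}^{2} (2*s - 2) sin(pi*s/2) ds = (4/pi) - (-12/pi) = 16/pi.
Hence b_1 = (1/2)·(16/pi) = 8/pi.

8/pi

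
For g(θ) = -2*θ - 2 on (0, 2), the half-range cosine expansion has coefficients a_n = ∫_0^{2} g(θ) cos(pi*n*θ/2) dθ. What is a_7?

a_7 = ∫_0^{2} (-2*θ - 2) cos(7*pi*θ/2) dθ.
Integrating by parts (boundary term plus one more integral), an antiderivative of (-2*θ - 2) cos(7*pi*θ/2) is -4*θ*sin(7*pi*θ/2)/(7*pi) - 4*sin(7*pi*θ/2)/(7*pi) - 8*cos(7*pi*θ/2)/(49*pi**2); evaluating from 0 to 2: ∫_{0}^{2} (-2*θ - 2) cos(7*pi*θ/2) dθ = (8/(49*pi**2)) - (-8/(49*pi**2)) = 16/(49*pi**2).
Hence a_7 = 16/(49*pi**2).

16/(49*pi**2)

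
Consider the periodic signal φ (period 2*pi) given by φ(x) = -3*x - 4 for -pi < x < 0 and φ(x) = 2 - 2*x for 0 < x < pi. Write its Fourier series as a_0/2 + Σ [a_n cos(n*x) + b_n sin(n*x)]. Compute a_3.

a_3 = 1/pi ∫_{-pi}^{pi} φ(x) cos(3*x) dx.
Split the integral at the breakpoints.
Integrating by parts (boundary term plus one more integral), an antiderivative of (-3*x - 4) cos(3*x) is -x*sin(3*x) - 4*sin(3*x)/3 - cos(3*x)/3; evaluating from -pi to 0: ∫_{-pi}^{0} (-3*x - 4) cos(3*x) dx = (-1/3) - (1/3) = -2/3.
Integrating by parts (boundary term plus one more integral), an antiderivative of (2 - 2*x) cos(3*x) is -2*x*sin(3*x)/3 + 2*sin(3*x)/3 - 2*cos(3*x)/9; evaluating from 0 to pi: ∫_{0}^{pi} (2 - 2*x) cos(3*x) dx = (2/9) - (-2/9) = 4/9.
Summing the pieces and multiplying by (1/pi) gives a_3 = -2/(9*pi).

-2/(9*pi)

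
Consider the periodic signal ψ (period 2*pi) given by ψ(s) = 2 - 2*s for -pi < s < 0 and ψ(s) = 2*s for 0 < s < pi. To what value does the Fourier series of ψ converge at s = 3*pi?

1 + 2*pi

s = 3*pi differs from s = pi by 1 full period(s), and the series is 2*pi-periodic.
At s = pi the one-sided limits are ψ(pi^-) = 2*pi and ψ(pi^+) = 2 + 2*pi.
By Dirichlet's theorem the series converges to their average, [(2*pi) + (2 + 2*pi)]/2 = 1 + 2*pi.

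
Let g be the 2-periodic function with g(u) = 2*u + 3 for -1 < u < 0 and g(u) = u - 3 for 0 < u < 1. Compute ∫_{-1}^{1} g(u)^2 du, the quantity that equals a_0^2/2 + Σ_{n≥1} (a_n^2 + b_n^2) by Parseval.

∫_{-1}^{1} g(u)^2 du = 32/3.

32/3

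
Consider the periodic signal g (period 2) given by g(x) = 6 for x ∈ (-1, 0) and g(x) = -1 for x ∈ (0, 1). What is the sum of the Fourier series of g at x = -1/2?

6

g is continuous at x = -1/2 with value 6, so the series converges to 6 there.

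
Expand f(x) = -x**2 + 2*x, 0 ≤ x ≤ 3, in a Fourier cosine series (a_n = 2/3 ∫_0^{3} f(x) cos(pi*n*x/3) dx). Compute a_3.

4/(3*pi**2)

a_3 = 2/3 ∫_0^{3} (-x**2 + 2*x) cos(pi*x) dx.
Integrating by parts twice (tabular method), an antiderivative of (-x**2 + 2*x) cos(pi*x) is -x**2*sin(pi*x)/pi + 2*x*sin(pi*x)/pi - 2*x*cos(pi*x)/pi**2 + 2*sin(pi*x)/pi**3 + 2*cos(pi*x)/pi**2; evaluating from 0 to 3: ∫_{0}^{3} (-x**2 + 2*x) cos(pi*x) dx = (4/pi**2) - (2/pi**2) = 2/pi**2.
Hence a_3 = (2/3)·(2/pi**2) = 4/(3*pi**2).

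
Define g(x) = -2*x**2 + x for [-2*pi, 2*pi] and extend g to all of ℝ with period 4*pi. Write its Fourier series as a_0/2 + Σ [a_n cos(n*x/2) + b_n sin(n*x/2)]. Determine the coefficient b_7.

b_7 = (1/(2*pi)) ∫_{-2*pi}^{2*pi} g(x) sin(7*x/2) dx.
Integrating by parts twice (tabular method), an antiderivative of (-2*x**2 + x) sin(7*x/2) is 4*x**2*cos(7*x/2)/7 - 16*x*sin(7*x/2)/49 - 2*x*cos(7*x/2)/7 + 4*sin(7*x/2)/49 - 32*cos(7*x/2)/343; evaluating from -2*pi to 2*pi: ∫_{-2*pi}^{2*pi} (-2*x**2 + x) sin(7*x/2) dx = (-16*pi**2/7 + 32/343 + 4*pi/7) - (-16*pi**2/7 - 4*pi/7 + 32/343) = 8*pi/7.
Hence b_7 = (1/(2*pi))·(8*pi/7) = 4/7.

4/7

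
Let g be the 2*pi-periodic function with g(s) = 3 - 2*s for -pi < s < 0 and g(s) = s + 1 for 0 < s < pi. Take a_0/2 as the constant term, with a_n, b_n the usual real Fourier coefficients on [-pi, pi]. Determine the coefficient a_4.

a_4 = 1/pi ∫_{-pi}^{pi} g(s) cos(4*s) ds.
Split the integral at the breakpoints.
Integrating by parts (boundary term plus one more integral), an antiderivative of (3 - 2*s) cos(4*s) is -s*sin(4*s)/2 + 3*sin(4*s)/4 - cos(4*s)/8; evaluating from -pi to 0: ∫_{-pi}^{0} (3 - 2*s) cos(4*s) ds = (-1/8) - (-1/8) = 0.
Integrating by parts (boundary term plus one more integral), an antiderivative of (s + 1) cos(4*s) is s*sin(4*s)/4 + sin(4*s)/4 + cos(4*s)/16; evaluating from 0 to pi: ∫_{0}^{pi} (s + 1) cos(4*s) ds = (1/16) - (1/16) = 0.
Summing the pieces and multiplying by (1/pi) gives a_4 = 0.

0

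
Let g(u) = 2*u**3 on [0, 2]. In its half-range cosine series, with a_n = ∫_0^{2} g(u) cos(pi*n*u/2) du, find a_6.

8/(3*pi**2)

a_6 = ∫_0^{2} (2*u**3) cos(3*pi*u) du.
Integrating by parts three times (tabular method), an antiderivative of (2*u**3) cos(3*pi*u) is 2*u**3*sin(3*pi*u)/(3*pi) + 2*u**2*cos(3*pi*u)/(3*pi**2) - 4*u*sin(3*pi*u)/(9*pi**3) - 4*cos(3*pi*u)/(27*pi**4); evaluating from 0 to 2: ∫_{0}^{2} (2*u**3) cos(3*pi*u) du = (4*(-1 + 18*pi**2)/(27*pi**4)) - (-4/(27*pi**4)) = 8/(3*pi**2).
Hence a_6 = 8/(3*pi**2).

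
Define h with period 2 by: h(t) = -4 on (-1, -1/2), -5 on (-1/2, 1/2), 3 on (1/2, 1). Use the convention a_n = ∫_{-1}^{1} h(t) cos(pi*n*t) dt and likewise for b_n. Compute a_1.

-9/pi

a_1 = ∫_{-1}^{1} h(t) cos(pi*t) dt.
Split the integral at the breakpoints.
Directly, an antiderivative of (-4) cos(pi*t) is -4*sin(pi*t)/pi; evaluating from -1 to -1/2: ∫_{-1}^{-1/2} (-4) cos(pi*t) dt = (4/pi) - (0) = 4/pi.
Directly, an antiderivative of (-5) cos(pi*t) is -5*sin(pi*t)/pi; evaluating from -1/2 to 1/2: ∫_{-1/2}^{1/2} (-5) cos(pi*t) dt = (-5/pi) - (5/pi) = -10/pi.
Directly, an antiderivative of (3) cos(pi*t) is 3*sin(pi*t)/pi; evaluating from 1/2 to 1: ∫_{1/2}^{1} (3) cos(pi*t) dt = (0) - (3/pi) = -3/pi.
Summing the pieces gives a_1 = -9/pi.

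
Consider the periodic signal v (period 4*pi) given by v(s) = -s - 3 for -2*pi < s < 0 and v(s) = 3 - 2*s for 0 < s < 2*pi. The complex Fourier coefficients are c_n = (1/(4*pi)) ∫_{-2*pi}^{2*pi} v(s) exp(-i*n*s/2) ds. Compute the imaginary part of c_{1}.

Since v is real-valued, Im(c_{1}) = -(1/(4*pi)) ∫_{-2*pi}^{2*pi} v(s) sin(s/2) ds = -b_{1}/2.
Split the integral at the breakpoints.
Integrating by parts (boundary term plus one more integral), an antiderivative of (-s - 3) sin(s/2) is 2*s*cos(s/2) - 4*sin(s/2) + 6*cos(s/2); evaluating from -2*pi to 0: ∫_{-2*pi}^{0} (-s - 3) sin(s/2) ds = (6) - (-6 + 4*pi) = 12 - 4*pi.
Integrating by parts (boundary term plus one more integral), an antiderivative of (3 - 2*s) sin(s/2) is 4*s*cos(s/2) - 8*sin(s/2) - 6*cos(s/2); evaluating from 0 to 2*pi: ∫_{0}^{2*pi} (3 - 2*s) sin(s/2) ds = (6 - 8*pi) - (-6) = 12 - 8*pi.
So ∫_{-2*pi}^{2*pi} v(s) sin(s/2) ds = 24 - 12*pi.
Hence Im(c_{1}) = (-1/(4*pi))·(24 - 12*pi) = 3 - 6/pi.

3 - 6/pi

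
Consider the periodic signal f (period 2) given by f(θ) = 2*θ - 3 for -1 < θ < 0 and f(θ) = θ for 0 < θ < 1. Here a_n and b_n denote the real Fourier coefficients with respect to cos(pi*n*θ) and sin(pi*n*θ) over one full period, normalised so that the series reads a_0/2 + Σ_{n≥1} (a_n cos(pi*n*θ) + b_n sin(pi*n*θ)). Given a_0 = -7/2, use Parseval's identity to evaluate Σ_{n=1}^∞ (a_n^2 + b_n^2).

253/24

Parseval: a_0^2/2 + Σ_{n≥1} (a_n^2+b_n^2) = ∫_{-1}^{1} f(θ)^2 dθ = 50/3.
Subtract a_0^2/2 = 49/8: Σ (a_n^2+b_n^2) = 253/24.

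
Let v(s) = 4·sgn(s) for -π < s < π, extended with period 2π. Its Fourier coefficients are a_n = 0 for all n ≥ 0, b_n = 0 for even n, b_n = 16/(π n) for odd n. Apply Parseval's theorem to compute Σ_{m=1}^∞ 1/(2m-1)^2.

pi**2/8

Parseval: Σ b_n^2 = (1/π) ∫_{-π}^{π} v(s)^2 ds = 32.
Only odd n contribute, with b_n^2 = 256/(π^2 n^2), so Σ_{m≥1} 1/(2m-1)^2 = π^2·(32)/256 = pi**2/8.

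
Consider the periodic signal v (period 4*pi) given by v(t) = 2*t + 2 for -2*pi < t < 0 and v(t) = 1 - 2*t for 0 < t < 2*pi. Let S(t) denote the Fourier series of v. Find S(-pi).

2 - 2*pi

v is continuous at t = -pi with value 2 - 2*pi, so the series converges to 2 - 2*pi there.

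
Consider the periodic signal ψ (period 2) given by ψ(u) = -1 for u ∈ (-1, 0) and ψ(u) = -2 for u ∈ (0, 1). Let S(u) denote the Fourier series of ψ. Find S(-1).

-3/2

At u = -1 the one-sided limits are ψ(-1^-) = -2 and ψ(-1^+) = -1.
By Dirichlet's theorem the series converges to their average, [(-2) + (-1)]/2 = -3/2.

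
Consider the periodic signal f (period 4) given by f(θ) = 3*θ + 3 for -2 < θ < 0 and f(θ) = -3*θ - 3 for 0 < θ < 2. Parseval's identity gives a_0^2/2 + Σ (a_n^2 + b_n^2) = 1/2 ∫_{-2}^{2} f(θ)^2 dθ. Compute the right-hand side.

42

1/2 ∫_{-2}^{2} f(θ)^2 dθ = 1/2 · (84) = 42.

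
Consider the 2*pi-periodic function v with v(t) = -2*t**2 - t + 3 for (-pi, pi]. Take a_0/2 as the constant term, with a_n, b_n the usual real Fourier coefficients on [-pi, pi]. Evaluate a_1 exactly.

a_1 = 1/pi ∫_{-pi}^{pi} v(t) cos(t) dt.
Integrating by parts twice (tabular method), an antiderivative of (-2*t**2 - t + 3) cos(t) is -2*t**2*sin(t) - t*sin(t) - 4*t*cos(t) + 7*sin(t) - cos(t); evaluating from -pi to pi: ∫_{-pi}^{pi} (-2*t**2 - t + 3) cos(t) dt = (1 + 4*pi) - (1 - 4*pi) = 8*pi.
Hence a_1 = (1/pi)·(8*pi) = 8.

8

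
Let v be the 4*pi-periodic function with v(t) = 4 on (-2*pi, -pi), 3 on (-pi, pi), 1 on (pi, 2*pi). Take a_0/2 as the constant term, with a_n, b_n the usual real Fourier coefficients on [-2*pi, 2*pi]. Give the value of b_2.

b_2 = (1/(2*pi)) ∫_{-2*pi}^{2*pi} v(t) sin(t) dt.
Split the integral at the breakpoints.
Directly, an antiderivative of (4) sin(t) is -4*cos(t); evaluating from -2*pi to -pi: ∫_{-2*pi}^{-pi} (4) sin(t) dt = (4) - (-4) = 8.
Directly, an antiderivative of (3) sin(t) is -3*cos(t); evaluating from -pi to pi: ∫_{-pi}^{pi} (3) sin(t) dt = (3) - (3) = 0.
Directly, an antiderivative of (1) sin(t) is -cos(t); evaluating from pi to 2*pi: ∫_{pi}^{2*pi} (1) sin(t) dt = (-1) - (1) = -2.
Summing the pieces and multiplying by (1/(2*pi)) gives b_2 = 3/pi.

3/pi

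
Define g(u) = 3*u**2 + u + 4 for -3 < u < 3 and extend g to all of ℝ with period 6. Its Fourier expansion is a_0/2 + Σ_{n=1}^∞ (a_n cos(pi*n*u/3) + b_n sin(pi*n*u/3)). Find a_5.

a_5 = 1/3 ∫_{-3}^{3} g(u) cos(5*pi*u/3) du.
Integrating by parts twice (tabular method), an antiderivative of (3*u**2 + u + 4) cos(5*pi*u/3) is 9*u**2*sin(5*pi*u/3)/(5*pi) + 3*u*sin(5*pi*u/3)/(5*pi) + 54*u*cos(5*pi*u/3)/(25*pi**2) - 162*sin(5*pi*u/3)/(125*pi**3) + 12*sin(5*pi*u/3)/(5*pi) + 9*cos(5*pi*u/3)/(25*pi**2); evaluating from -3 to 3: ∫_{-3}^{3} (3*u**2 + u + 4) cos(5*pi*u/3) du = (-171/(25*pi**2)) - (153/(25*pi**2)) = -324/(25*pi**2).
Hence a_5 = (1/3)·(-324/(25*pi**2)) = -108/(25*pi**2).

-108/(25*pi**2)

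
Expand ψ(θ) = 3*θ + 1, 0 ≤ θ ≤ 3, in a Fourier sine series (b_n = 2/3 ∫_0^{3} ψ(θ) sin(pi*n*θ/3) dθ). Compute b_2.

b_2 = 2/3 ∫_0^{3} (3*θ + 1) sin(2*pi*θ/3) dθ.
Integrating by parts (boundary term plus one more integral), an antiderivative of (3*θ + 1) sin(2*pi*θ/3) is -9*θ*cos(2*pi*θ/3)/(2*pi) + 27*sin(2*pi*θ/3)/(4*pi**2) - 3*cos(2*pi*θ/3)/(2*pi); evaluating from 0 to 3: ∫_{0}^{3} (3*θ + 1) sin(2*pi*θ/3) dθ = (-15/pi) - (-3/(2*pi)) = -27/(2*pi).
Hence b_2 = (2/3)·(-27/(2*pi)) = -9/pi.

-9/pi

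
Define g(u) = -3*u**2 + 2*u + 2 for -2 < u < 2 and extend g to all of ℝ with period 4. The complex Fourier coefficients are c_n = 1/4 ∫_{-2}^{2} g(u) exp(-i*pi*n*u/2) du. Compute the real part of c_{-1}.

Since g is real-valued, Re(c_{-1}) = 1/4 ∫_{-2}^{2} g(u) cos(-pi*u/2) du = a_{1}/2.
Integrating by parts twice (tabular method), an antiderivative of (-3*u**2 + 2*u + 2) cos(-pi*u/2) is -6*u**2*sin(pi*u/2)/pi + 4*u*sin(pi*u/2)/pi - 24*u*cos(pi*u/2)/pi**2 + 4*sin(pi*u/2)/pi + 48*sin(pi*u/2)/pi**3 + 8*cos(pi*u/2)/pi**2; evaluating from -2 to 2: ∫_{-2}^{2} (-3*u**2 + 2*u + 2) cos(-pi*u/2) du = (40/pi**2) - (-56/pi**2) = 96/pi**2.
Hence Re(c_{-1}) = (1/4)·(96/pi**2) = 24/pi**2.

24/pi**2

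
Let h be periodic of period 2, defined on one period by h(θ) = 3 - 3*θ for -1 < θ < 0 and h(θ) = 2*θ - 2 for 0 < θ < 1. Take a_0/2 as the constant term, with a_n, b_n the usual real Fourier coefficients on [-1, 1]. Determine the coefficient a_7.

-10/(49*pi**2)

a_7 = ∫_{-1}^{1} h(θ) cos(7*pi*θ) dθ.
Split the integral at the breakpoints.
Integrating by parts (boundary term plus one more integral), an antiderivative of (3 - 3*θ) cos(7*pi*θ) is -3*θ*sin(7*pi*θ)/(7*pi) + 3*sin(7*pi*θ)/(7*pi) - 3*cos(7*pi*θ)/(49*pi**2); evaluating from -1 to 0: ∫_{-1}^{0} (3 - 3*θ) cos(7*pi*θ) dθ = (-3/(49*pi**2)) - (3/(49*pi**2)) = -6/(49*pi**2).
Integrating by parts (boundary term plus one more integral), an antiderivative of (2*θ - 2) cos(7*pi*θ) is 2*θ*sin(7*pi*θ)/(7*pi) - 2*sin(7*pi*θ)/(7*pi) + 2*cos(7*pi*θ)/(49*pi**2); evaluating from 0 to 1: ∫_{0}^{1} (2*θ - 2) cos(7*pi*θ) dθ = (-2/(49*pi**2)) - (2/(49*pi**2)) = -4/(49*pi**2).
Summing the pieces gives a_7 = -10/(49*pi**2).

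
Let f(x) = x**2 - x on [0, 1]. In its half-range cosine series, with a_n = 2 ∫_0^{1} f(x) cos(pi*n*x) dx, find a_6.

a_6 = 2 ∫_0^{1} (x**2 - x) cos(6*pi*x) dx.
Integrating by parts twice (tabular method), an antiderivative of (x**2 - x) cos(6*pi*x) is x**2*sin(6*pi*x)/(6*pi) - x*sin(6*pi*x)/(6*pi) + x*cos(6*pi*x)/(18*pi**2) - sin(6*pi*x)/(108*pi**3) - cos(6*pi*x)/(36*pi**2); evaluating from 0 to 1: ∫_{0}^{1} (x**2 - x) cos(6*pi*x) dx = (1/(36*pi**2)) - (-1/(36*pi**2)) = 1/(18*pi**2).
Hence a_6 = 2·(1/(18*pi**2)) = 1/(9*pi**2).

1/(9*pi**2)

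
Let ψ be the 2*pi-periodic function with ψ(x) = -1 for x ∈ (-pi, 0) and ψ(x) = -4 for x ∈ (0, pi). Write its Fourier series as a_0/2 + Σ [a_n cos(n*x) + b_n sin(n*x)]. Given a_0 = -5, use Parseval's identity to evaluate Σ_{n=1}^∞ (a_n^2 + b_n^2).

9/2

Parseval: a_0^2/2 + Σ_{n≥1} (a_n^2+b_n^2) = 1/pi ∫_{-pi}^{pi} ψ(x)^2 dx = 17.
Subtract a_0^2/2 = 25/2: Σ (a_n^2+b_n^2) = 9/2.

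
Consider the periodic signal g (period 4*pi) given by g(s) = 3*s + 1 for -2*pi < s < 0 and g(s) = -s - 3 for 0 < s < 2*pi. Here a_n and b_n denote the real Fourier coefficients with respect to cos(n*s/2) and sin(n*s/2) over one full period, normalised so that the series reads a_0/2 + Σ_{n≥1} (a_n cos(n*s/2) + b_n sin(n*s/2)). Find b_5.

b_5 = (1/(2*pi)) ∫_{-2*pi}^{2*pi} g(s) sin(5*s/2) ds.
Split the integral at the breakpoints.
Integrating by parts (boundary term plus one more integral), an antiderivative of (3*s + 1) sin(5*s/2) is -6*s*cos(5*s/2)/5 + 12*sin(5*s/2)/25 - 2*cos(5*s/2)/5; evaluating from -2*pi to 0: ∫_{-2*pi}^{0} (3*s + 1) sin(5*s/2) ds = (-2/5) - (2/5 - 12*pi/5) = -4/5 + 12*pi/5.
Integrating by parts (boundary term plus one more integral), an antiderivative of (-s - 3) sin(5*s/2) is 2*s*cos(5*s/2)/5 - 4*sin(5*s/2)/25 + 6*cos(5*s/2)/5; evaluating from 0 to 2*pi: ∫_{0}^{2*pi} (-s - 3) sin(5*s/2) ds = (-4*pi/5 - 6/5) - (6/5) = -4*pi/5 - 12/5.
Summing the pieces and multiplying by (1/(2*pi)) gives b_5 = 4*(-2 + pi)/(5*pi).

4*(-2 + pi)/(5*pi)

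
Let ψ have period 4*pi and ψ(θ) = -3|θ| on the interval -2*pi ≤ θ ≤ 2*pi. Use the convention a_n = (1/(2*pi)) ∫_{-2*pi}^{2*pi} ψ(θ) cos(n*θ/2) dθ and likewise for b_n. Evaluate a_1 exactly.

24/pi

a_1 = (1/(2*pi)) ∫_{-2*pi}^{2*pi} ψ(θ) cos(θ/2) dθ.
ψ is even and cos(θ/2) is even, so the integrand is even and a_1 = 1/pi ∫_0^{2*pi} ψ(θ) cos(θ/2) dθ.
Integrating by parts (boundary term plus one more integral), an antiderivative of (-3*θ) cos(θ/2) is -6*θ*sin(θ/2) - 12*cos(θ/2); evaluating from 0 to 2*pi: ∫_{0}^{2*pi} (-3*θ) cos(θ/2) dθ = (12) - (-12) = 24.
Hence a_1 = (1/pi)·(24) = 24/pi.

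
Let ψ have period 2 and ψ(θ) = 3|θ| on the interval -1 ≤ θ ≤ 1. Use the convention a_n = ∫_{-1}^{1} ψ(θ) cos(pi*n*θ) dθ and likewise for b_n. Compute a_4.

a_4 = ∫_{-1}^{1} ψ(θ) cos(4*pi*θ) dθ.
ψ is even and cos(4*pi*θ) is even, so the integrand is even and a_4 = 2 ∫_0^{1} ψ(θ) cos(4*pi*θ) dθ.
Integrating by parts (boundary term plus one more integral), an antiderivative of (3*θ) cos(4*pi*θ) is 3*θ*sin(4*pi*θ)/(4*pi) + 3*cos(4*pi*θ)/(16*pi**2); evaluating from 0 to 1: ∫_{0}^{1} (3*θ) cos(4*pi*θ) dθ = (3/(16*pi**2)) - (3/(16*pi**2)) = 0.
Hence a_4 = 2·(0) = 0.

0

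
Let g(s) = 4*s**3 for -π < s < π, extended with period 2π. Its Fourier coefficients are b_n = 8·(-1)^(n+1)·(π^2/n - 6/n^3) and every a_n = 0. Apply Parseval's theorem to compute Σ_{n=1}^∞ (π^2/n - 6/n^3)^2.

Parseval: Σ b_n^2 = (1/π) ∫_{-π}^{π} g(s)^2 ds = 32*pi**6/7.
b_n^2 = 64·(π^2/n - 6/n^3)^2, so the sum equals (32*pi**6/7)/64 = pi**6/14.

pi**6/14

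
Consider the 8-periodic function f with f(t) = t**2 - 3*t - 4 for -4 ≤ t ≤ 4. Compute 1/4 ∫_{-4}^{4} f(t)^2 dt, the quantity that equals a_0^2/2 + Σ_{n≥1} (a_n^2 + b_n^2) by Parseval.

1/4 ∫_{-4}^{4} f(t)^2 dt = 1/4 · (8704/15) = 2176/15.

2176/15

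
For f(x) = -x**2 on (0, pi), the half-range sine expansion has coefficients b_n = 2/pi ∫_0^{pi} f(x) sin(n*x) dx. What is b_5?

b_5 = 2/pi ∫_0^{pi} (-x**2) sin(5*x) dx.
Integrating by parts twice (tabular method), an antiderivative of (-x**2) sin(5*x) is x**2*cos(5*x)/5 - 2*x*sin(5*x)/25 - 2*cos(5*x)/125; evaluating from 0 to pi: ∫_{0}^{pi} (-x**2) sin(5*x) dx = (2/125 - pi**2/5) - (-2/125) = 4/125 - pi**2/5.
Hence b_5 = (2/pi)·(4/125 - pi**2/5) = 2*(4 - 25*pi**2)/(125*pi).

2*(4 - 25*pi**2)/(125*pi)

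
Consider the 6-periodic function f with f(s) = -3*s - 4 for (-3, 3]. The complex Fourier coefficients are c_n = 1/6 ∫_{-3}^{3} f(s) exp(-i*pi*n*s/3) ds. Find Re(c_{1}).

Since f is real-valued, Re(c_{1}) = 1/6 ∫_{-3}^{3} f(s) cos(pi*s/3) ds = a_{1}/2.
Integrating by parts (boundary term plus one more integral), an antiderivative of (-3*s - 4) cos(pi*s/3) is -9*s*sin(pi*s/3)/pi - 12*sin(pi*s/3)/pi - 27*cos(pi*s/3)/pi**2; evaluating from -3 to 3: ∫_{-3}^{3} (-3*s - 4) cos(pi*s/3) ds = (27/pi**2) - (27/pi**2) = 0.
Hence Re(c_{1}) = (1/6)·(0) = 0.

0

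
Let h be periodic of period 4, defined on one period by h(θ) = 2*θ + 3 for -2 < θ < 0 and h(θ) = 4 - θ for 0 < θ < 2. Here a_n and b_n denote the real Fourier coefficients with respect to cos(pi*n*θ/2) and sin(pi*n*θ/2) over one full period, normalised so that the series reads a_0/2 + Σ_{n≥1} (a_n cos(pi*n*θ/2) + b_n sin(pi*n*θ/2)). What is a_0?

4

a_0 = 1/2 ∫_{-2}^{2} h(θ) dθ = 1/2 · (8) = 4.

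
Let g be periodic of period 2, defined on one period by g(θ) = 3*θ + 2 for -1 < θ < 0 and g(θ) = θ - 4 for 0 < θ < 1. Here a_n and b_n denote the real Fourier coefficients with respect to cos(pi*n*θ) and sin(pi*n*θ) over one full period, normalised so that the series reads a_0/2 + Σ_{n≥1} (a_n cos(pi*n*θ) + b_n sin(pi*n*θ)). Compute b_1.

-8/pi

b_1 = ∫_{-1}^{1} g(θ) sin(pi*θ) dθ.
Split the integral at the breakpoints.
Integrating by parts (boundary term plus one more integral), an antiderivative of (3*θ + 2) sin(pi*θ) is -3*θ*cos(pi*θ)/pi + 3*sin(pi*θ)/pi**2 - 2*cos(pi*θ)/pi; evaluating from -1 to 0: ∫_{-1}^{0} (3*θ + 2) sin(pi*θ) dθ = (-2/pi) - (-1/pi) = -1/pi.
Integrating by parts (boundary term plus one more integral), an antiderivative of (θ - 4) sin(pi*θ) is -θ*cos(pi*θ)/pi + sin(pi*θ)/pi**2 + 4*cos(pi*θ)/pi; evaluating from 0 to 1: ∫_{0}^{1} (θ - 4) sin(pi*θ) dθ = (-3/pi) - (4/pi) = -7/pi.
Summing the pieces gives b_1 = -8/pi.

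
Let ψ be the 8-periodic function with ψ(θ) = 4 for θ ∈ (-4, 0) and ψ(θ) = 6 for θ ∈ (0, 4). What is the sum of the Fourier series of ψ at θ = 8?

5

θ = 8 differs from θ = 0 by 1 full period(s), and the series is 8-periodic.
At θ = 0 the one-sided limits are ψ(0^-) = 4 and ψ(0^+) = 6.
By Dirichlet's theorem the series converges to their average, [(4) + (6)]/2 = 5.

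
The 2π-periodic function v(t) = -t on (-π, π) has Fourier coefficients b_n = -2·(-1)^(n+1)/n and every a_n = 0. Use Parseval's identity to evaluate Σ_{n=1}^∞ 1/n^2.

Parseval: Σ b_n^2 = (1/π) ∫_{-π}^{π} v(t)^2 dt = 2*pi**2/3.
Σ b_n^2 = Σ 4/n^2, so Σ 1/n^2 = (2*pi**2/3)/4 = pi**2/6.

pi**2/6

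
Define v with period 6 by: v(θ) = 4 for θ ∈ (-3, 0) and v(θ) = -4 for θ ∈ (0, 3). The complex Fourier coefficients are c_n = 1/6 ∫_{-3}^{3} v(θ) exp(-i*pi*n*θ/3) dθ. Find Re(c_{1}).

0

Since v is real-valued, Re(c_{1}) = 1/6 ∫_{-3}^{3} v(θ) cos(pi*θ/3) dθ = a_{1}/2.
(v is odd, so the integrand is odd over a symmetric interval and the integral vanishes.)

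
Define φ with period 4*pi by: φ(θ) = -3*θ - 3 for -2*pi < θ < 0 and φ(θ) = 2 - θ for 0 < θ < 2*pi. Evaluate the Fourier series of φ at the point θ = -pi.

-3 + 3*pi

φ is continuous at θ = -pi with value -3 + 3*pi, so the series converges to -3 + 3*pi there.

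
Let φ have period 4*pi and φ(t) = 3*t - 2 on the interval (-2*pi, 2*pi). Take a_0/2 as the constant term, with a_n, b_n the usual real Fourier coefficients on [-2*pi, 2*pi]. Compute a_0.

-4

a_0 = (1/(2*pi)) ∫_{-2*pi}^{2*pi} φ(t) dt = (1/(2*pi)) · (-8*pi) = -4.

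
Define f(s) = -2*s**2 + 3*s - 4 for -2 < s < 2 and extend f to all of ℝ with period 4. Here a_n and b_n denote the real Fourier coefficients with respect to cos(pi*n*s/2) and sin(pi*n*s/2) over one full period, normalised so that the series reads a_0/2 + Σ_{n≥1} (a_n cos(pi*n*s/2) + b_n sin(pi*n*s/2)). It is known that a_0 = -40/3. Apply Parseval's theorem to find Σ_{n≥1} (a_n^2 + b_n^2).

1592/45

Parseval: a_0^2/2 + Σ_{n≥1} (a_n^2+b_n^2) = 1/2 ∫_{-2}^{2} f(s)^2 ds = 1864/15.
Subtract a_0^2/2 = 800/9: Σ (a_n^2+b_n^2) = 1592/45.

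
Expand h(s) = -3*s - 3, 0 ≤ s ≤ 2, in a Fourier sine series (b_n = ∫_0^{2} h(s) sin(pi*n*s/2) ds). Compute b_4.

b_4 = ∫_0^{2} (-3*s - 3) sin(2*pi*s) ds.
Integrating by parts (boundary term plus one more integral), an antiderivative of (-3*s - 3) sin(2*pi*s) is 3*s*cos(2*pi*s)/(2*pi) - 3*sin(2*pi*s)/(4*pi**2) + 3*cos(2*pi*s)/(2*pi); evaluating from 0 to 2: ∫_{0}^{2} (-3*s - 3) sin(2*pi*s) ds = (9/(2*pi)) - (3/(2*pi)) = 3/pi.
Hence b_4 = 3/pi.

3/pi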